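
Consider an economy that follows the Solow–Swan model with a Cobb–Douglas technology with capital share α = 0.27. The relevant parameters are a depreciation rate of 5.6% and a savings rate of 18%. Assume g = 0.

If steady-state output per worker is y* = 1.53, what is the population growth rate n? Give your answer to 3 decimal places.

n ≈ 0.001

Steady state requires s·f(k) = (n + δ)·k, i.e. s·k^α = (n + δ)·k.
Since y* = [s/(n + δ)]^(α/(1−α)), we have s/(n + δ) = (y*)^((1−α)/α) = 1.53^2.7037 = 3.1575.
Therefore n + δ = s / 3.1575 = 0.18 / 3.1575 = 0.0570, so n = 0.0570 − 0.056 = 0.0010.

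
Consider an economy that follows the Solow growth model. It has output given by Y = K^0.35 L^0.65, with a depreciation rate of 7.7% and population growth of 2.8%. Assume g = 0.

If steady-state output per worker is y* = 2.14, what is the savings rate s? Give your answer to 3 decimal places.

s ≈ 0.431

At the steady state, Δk = 0, so s·k^α = (n + δ)·k.
Since y* = [s/(n + δ)]^(α/(1−α)), we have s/(n + δ) = (y*)^((1−α)/α) = 2.14^1.8571 = 4.1078.
Therefore s = 4.1078 × (n + δ) = 4.1078 × 0.105 = 0.4313.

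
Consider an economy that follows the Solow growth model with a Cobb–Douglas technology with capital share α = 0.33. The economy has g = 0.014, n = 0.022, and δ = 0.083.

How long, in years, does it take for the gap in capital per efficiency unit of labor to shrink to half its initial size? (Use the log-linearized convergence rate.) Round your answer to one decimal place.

t_½ ≈ 8.7 years

Near the steady state the convergence rate is λ = (1 − α)(n + g + δ).
λ = (1 − 0.33) × 0.119 = 0.67 × 0.119 = 0.07973
Half-life = ln 2 / λ = 0.6931 / 0.07973 ≈ 8.69 years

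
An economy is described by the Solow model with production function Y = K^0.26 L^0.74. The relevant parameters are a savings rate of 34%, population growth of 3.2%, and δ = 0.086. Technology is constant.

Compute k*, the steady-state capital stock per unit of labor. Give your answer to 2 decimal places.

k* ≈ 4.18

In steady state, investment equals break-even investment: s·k^α = (n + δ)·k.
Rearranging, k^(1−α) = s / (n + δ).
k^0.74 = 0.34 / (0.032 + 0.086) = 0.34 / 0.118 = 2.8814
k* = 2.8814^(1/0.74) ≈ 4.1791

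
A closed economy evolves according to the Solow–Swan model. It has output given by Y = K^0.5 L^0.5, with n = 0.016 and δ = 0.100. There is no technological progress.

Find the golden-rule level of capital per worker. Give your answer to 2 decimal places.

k_gold ≈ 18.58

The golden rule sets f'(k) = n + δ, i.e. α·k^(α−1) = n + δ.
So k^(1−α) = α / (n + δ) = 0.5 / 0.116 = 4.3103.
k_gold = 4.3103^(1/0.5) ≈ 18.5787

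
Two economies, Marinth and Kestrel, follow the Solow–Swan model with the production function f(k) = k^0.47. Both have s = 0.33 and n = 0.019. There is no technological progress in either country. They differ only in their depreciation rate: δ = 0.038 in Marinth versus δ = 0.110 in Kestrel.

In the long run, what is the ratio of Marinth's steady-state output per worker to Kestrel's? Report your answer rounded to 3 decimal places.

Steady-state y* = [s/(n + δ)]^(α/(1−α)), so the ratio is [ (s_M/(n + δ)_M) / (s_K/(n + δ)_K) ]^0.8868.
s_M/(n + δ)_M = 0.33/0.057 = 5.7895; s_K/(n + δ)_K = 0.33/0.129 = 2.5581.
Ratio = (5.7895/2.5581)^0.8868 = 2.2632^0.8868 ≈ 2.0633

ratio ≈ 2.063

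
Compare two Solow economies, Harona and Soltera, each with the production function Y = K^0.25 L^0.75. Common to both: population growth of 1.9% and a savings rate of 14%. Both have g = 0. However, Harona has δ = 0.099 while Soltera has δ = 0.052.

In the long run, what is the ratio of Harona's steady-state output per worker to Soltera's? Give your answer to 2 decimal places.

Steady-state y* = [s/(n + δ)]^(α/(1−α)), so the ratio is [ (s_H/(n + δ)_H) / (s_S/(n + δ)_S) ]^0.3333.
s_H/(n + δ)_H = 0.14/0.118 = 1.1864; s_S/(n + δ)_S = 0.14/0.071 = 1.9718.
Ratio = (1.1864/1.9718)^0.3333 = 0.6017^0.3333 ≈ 0.8442

ratio ≈ 0.84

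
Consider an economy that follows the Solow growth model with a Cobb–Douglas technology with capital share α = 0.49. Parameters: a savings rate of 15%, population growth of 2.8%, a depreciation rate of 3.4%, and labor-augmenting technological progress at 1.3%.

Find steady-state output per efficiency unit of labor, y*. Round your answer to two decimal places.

Steady state requires s·f(k) = (n + g + δ)·k, i.e. s·k^α = (n + g + δ)·k.
Rearranging, k^(1−α) = s / (n + g + δ).
k^0.51 = 0.15 / (0.028 + 0.013 + 0.034) = 0.15 / 0.075 = 2.0000
k* = 2.0000^(1/0.51) ≈ 3.8927
y* = (k*)^α = 3.8927^0.49 ≈ 1.9464

y* ≈ 1.95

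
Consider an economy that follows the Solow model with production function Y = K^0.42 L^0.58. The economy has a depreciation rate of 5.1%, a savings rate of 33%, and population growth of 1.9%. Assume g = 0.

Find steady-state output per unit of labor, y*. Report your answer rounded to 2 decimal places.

At the steady state, Δk = 0, so s·k^α = (n + δ)·k.
Dividing both sides by k: k^(1−α) = s / (n + δ).
k^0.58 = 0.33 / (0.019 + 0.051) = 0.33 / 0.070 = 4.7143
k* = 4.7143^(1/0.58) ≈ 14.4899
y* = (k*)^α = 14.4899^0.42 ≈ 3.0736

y* ≈ 3.07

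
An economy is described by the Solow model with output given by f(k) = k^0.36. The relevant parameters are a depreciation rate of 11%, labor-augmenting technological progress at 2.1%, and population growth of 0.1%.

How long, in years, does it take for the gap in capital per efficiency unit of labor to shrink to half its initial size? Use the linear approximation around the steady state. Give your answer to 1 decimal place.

about 8.2 years

Near the steady state the convergence rate is λ = (1 − α)(n + g + δ).
λ = (1 − 0.36) × 0.132 = 0.64 × 0.132 = 0.08448
Half-life = ln 2 / λ = 0.6931 / 0.08448 ≈ 8.20 years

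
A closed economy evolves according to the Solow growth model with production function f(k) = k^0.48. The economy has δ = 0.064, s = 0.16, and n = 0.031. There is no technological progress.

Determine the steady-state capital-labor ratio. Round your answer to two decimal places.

In steady state, investment equals break-even investment: s·k^α = (n + δ)·k.
Rearranging, k^(1−α) = s / (n + δ).
k^0.52 = 0.16 / (0.031 + 0.064) = 0.16 / 0.095 = 1.6842
k* = 1.6842^(1/0.52) ≈ 2.7250

k* = 2.73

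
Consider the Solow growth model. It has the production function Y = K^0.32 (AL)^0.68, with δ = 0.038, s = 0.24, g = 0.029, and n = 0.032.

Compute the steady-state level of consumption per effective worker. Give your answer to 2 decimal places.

At the steady state, Δk = 0, so s·k^α = (n + g + δ)·k.
Rearranging, k^(1−α) = s / (n + g + δ).
k^0.68 = 0.24 / (0.032 + 0.029 + 0.038) = 0.24 / 0.099 = 2.4242
k* = 2.4242^(1/0.68) ≈ 3.6774
y* = (k*)^α = 3.6774^0.32 ≈ 1.5170
c* = (1 − s)·y* = (1 − 0.24) × 1.5170 ≈ 1.1529

c* = 1.15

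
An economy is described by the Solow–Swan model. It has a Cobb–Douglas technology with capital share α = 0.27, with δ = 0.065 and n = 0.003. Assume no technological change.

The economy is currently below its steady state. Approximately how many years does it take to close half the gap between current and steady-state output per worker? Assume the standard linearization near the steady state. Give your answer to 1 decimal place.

about 14.0 years

Near the steady state the convergence rate is λ = (1 − α)(n + δ).
λ = (1 − 0.27) × 0.068 = 0.73 × 0.068 = 0.04964
Half-life = ln 2 / λ = 0.6931 / 0.04964 ≈ 13.96 years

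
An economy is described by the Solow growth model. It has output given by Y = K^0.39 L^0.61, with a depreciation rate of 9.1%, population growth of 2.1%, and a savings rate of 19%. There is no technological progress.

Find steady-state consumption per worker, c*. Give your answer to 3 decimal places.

In steady state, investment equals break-even investment: s·k^α = (n + δ)·k.
Rearranging, k^(1−α) = s / (n + δ).
k^0.61 = 0.19 / (0.021 + 0.091) = 0.19 / 0.112 = 1.6964
k* = 1.6964^(1/0.61) ≈ 2.3784
y* = (k*)^α = 2.3784^0.39 ≈ 1.4020
c* = (1 − s)·y* = (1 − 0.19) × 1.4020 ≈ 1.1356

c* = 1.136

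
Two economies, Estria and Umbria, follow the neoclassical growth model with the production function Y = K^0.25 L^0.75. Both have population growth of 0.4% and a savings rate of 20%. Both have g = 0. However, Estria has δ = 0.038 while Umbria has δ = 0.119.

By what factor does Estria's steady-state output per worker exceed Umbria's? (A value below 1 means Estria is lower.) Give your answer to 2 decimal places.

y*_E / y*_U ≈ 1.43

Steady-state y* = [s/(n + δ)]^(α/(1−α)), so the ratio is [ (s_E/(n + δ)_E) / (s_U/(n + δ)_U) ]^0.3333.
s_E/(n + δ)_E = 0.20/0.042 = 4.7619; s_U/(n + δ)_U = 0.20/0.123 = 1.6260.
Ratio = (4.7619/1.6260)^0.3333 = 2.9286^0.3333 ≈ 1.4307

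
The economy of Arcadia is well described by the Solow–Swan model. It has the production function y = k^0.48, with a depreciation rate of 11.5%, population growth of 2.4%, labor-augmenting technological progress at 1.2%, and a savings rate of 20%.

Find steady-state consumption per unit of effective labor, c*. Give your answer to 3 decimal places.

In steady state, investment equals break-even investment: s·k^α = (n + g + δ)·k.
Rearranging, k^(1−α) = s / (n + g + δ).
k^0.52 = 0.20 / (0.024 + 0.012 + 0.115) = 0.20 / 0.151 = 1.3245
k* = 1.3245^(1/0.52) ≈ 1.7168
y* = (k*)^α = 1.7168^0.48 ≈ 1.2962
c* = (1 − s)·y* = (1 − 0.20) × 1.2962 ≈ 1.0370

c* ≈ 1.037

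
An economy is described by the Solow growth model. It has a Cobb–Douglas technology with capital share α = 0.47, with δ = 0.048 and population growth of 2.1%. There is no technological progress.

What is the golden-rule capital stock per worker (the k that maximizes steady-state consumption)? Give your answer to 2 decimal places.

k_gold ≈ 37.34

The golden rule sets f'(k) = n + δ, i.e. α·k^(α−1) = n + δ.
So k^(1−α) = α / (n + δ) = 0.47 / 0.069 = 6.8116.
k_gold = 6.8116^(1/0.53) ≈ 37.3395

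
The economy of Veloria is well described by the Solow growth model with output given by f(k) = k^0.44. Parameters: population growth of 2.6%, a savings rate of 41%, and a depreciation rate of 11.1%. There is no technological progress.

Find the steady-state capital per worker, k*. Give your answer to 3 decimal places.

At the steady state, Δk = 0, so s·k^α = (n + δ)·k.
Rearranging, k^(1−α) = s / (n + δ).
k^0.56 = 0.41 / (0.026 + 0.111) = 0.41 / 0.137 = 2.9927
k* = 2.9927^(1/0.56) ≈ 7.0813

k* ≈ 7.081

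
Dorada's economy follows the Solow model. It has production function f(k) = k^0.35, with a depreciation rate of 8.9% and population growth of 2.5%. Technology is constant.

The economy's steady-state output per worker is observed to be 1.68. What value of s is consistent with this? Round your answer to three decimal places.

s ≈ 0.299

At the steady state, Δk = 0, so s·k^α = (n + δ)·k.
Since y* = [s/(n + δ)]^(α/(1−α)), we have s/(n + δ) = (y*)^((1−α)/α) = 1.68^1.8571 = 2.6207.
Therefore s = 2.6207 × (n + δ) = 2.6207 × 0.114 = 0.2988.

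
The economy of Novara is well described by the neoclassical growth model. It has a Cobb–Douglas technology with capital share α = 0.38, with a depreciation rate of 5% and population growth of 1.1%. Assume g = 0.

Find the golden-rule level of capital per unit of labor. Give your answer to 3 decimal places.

k_gold ≈ 19.115

The golden rule sets f'(k) = n + δ, i.e. α·k^(α−1) = n + δ.
So k^(1−α) = α / (n + δ) = 0.38 / 0.061 = 6.2295.
k_gold = 6.2295^(1/0.62) ≈ 19.1151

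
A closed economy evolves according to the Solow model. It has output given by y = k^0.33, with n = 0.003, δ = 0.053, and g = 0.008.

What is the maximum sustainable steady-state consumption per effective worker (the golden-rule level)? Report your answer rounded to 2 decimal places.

c_gold ≈ 1.50

At the golden rule, f'(k) = n + g + δ, so α·k^(α−1) = n + g + δ and k_gold = (α/(n + g + δ))^(1/(1−α)).
k_gold = (0.33/0.064)^(1/0.67) = 5.1563^1.4925 ≈ 11.5655
c_gold = f(k_gold) − (n + g + δ)·k_gold = 2.2431 − 0.064×11.5655 ≈ 1.5029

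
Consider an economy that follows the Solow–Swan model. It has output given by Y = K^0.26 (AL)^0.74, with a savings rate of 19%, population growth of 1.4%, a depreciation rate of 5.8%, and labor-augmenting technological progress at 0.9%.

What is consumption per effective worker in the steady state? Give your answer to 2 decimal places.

At the steady state, Δk = 0, so s·k^α = (n + g + δ)·k.
Rearranging, k^(1−α) = s / (n + g + δ).
k^0.74 = 0.19 / (0.014 + 0.009 + 0.058) = 0.19 / 0.081 = 2.3457
k* = 2.3457^(1/0.74) ≈ 3.1650
y* = (k*)^α = 3.1650^0.26 ≈ 1.3493
c* = (1 − s)·y* = (1 − 0.19) × 1.3493 ≈ 1.0929

c* = 1.09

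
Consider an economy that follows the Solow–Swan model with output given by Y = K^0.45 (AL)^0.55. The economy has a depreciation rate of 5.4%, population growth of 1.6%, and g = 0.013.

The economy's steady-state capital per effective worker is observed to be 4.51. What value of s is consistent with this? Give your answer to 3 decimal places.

s ≈ 0.190

Steady state requires s·f(k) = (n + g + δ)·k, i.e. s·k^α = (n + g + δ)·k.
So s / (n + g + δ) = (k*)^(1−α) = 4.51^0.55 = 2.2898.
Therefore s = 2.2898 × (n + g + δ) = 2.2898 × 0.083 = 0.1901.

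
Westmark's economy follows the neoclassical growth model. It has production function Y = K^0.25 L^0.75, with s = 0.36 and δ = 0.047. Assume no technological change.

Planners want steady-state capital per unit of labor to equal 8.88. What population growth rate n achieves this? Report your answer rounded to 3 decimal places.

At the steady state, Δk = 0, so s·k^α = (n + δ)·k.
So s / (n + δ) = (k*)^(1−α) = 8.88^0.75 = 5.1441.
Therefore n + δ = s / 5.1441 = 0.36 / 5.1441 = 0.0700, so n = 0.0700 − 0.047 = 0.0230.

n ≈ 0.023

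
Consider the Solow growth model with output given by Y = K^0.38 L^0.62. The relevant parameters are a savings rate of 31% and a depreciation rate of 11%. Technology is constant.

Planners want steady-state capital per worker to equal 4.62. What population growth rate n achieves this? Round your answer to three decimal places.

n ≈ 0.010

In steady state, investment equals break-even investment: s·k^α = (n + δ)·k.
So s / (n + δ) = (k*)^(1−α) = 4.62^0.62 = 2.5827.
Therefore n + δ = s / 2.5827 = 0.31 / 2.5827 = 0.1200, so n = 0.1200 − 0.110 = 0.0100.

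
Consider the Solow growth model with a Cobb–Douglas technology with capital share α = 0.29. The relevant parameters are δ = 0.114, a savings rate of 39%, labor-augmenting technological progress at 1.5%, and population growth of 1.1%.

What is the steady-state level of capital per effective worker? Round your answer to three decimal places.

In steady state, investment equals break-even investment: s·k^α = (n + g + δ)·k.
Rearranging, k^(1−α) = s / (n + g + δ).
k^0.71 = 0.39 / (0.011 + 0.015 + 0.114) = 0.39 / 0.140 = 2.7857
k* = 2.7857^(1/0.71) ≈ 4.2332

k* = 4.233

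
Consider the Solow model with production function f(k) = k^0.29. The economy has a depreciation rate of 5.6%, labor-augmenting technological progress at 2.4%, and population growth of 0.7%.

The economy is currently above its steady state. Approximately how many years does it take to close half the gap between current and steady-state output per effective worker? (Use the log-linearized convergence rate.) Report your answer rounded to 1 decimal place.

Near the steady state the convergence rate is λ = (1 − α)(n + g + δ).
λ = (1 − 0.29) × 0.087 = 0.71 × 0.087 = 0.06177
Half-life = ln 2 / λ = 0.6931 / 0.06177 ≈ 11.22 years

t_½ ≈ 11.2 years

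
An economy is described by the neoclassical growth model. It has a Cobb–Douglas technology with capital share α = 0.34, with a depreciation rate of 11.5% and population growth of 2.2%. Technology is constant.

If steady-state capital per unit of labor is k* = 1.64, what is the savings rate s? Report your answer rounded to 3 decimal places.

s ≈ 0.190

At the steady state, Δk = 0, so s·k^α = (n + δ)·k.
So s / (n + δ) = (k*)^(1−α) = 1.64^0.66 = 1.3861.
Therefore s = 1.3861 × (n + δ) = 1.3861 × 0.137 = 0.1899.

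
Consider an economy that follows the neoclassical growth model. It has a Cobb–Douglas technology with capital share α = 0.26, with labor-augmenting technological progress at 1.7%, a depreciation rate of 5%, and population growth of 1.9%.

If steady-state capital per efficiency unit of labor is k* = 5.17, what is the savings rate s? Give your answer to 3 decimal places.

In steady state, investment equals break-even investment: s·k^α = (n + g + δ)·k.
So s / (n + g + δ) = (k*)^(1−α) = 5.17^0.74 = 3.3727.
Therefore s = 3.3727 × (n + g + δ) = 3.3727 × 0.086 = 0.2901.

s ≈ 0.290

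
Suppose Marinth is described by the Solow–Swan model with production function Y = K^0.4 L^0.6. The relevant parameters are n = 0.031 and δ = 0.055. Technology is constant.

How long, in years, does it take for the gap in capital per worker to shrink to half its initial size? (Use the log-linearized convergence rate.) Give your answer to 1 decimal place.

Near the steady state the convergence rate is λ = (1 − α)(n + δ).
λ = (1 − 0.4) × 0.086 = 0.6 × 0.086 = 0.0516
Half-life = ln 2 / λ = 0.6931 / 0.0516 ≈ 13.43 years

t_½ ≈ 13.4 years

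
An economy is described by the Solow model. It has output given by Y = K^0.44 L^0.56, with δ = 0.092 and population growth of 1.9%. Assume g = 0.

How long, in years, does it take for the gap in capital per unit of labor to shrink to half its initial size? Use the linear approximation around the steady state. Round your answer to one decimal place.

half-life ≈ 11.2 years

Near the steady state the convergence rate is λ = (1 − α)(n + δ).
λ = (1 − 0.44) × 0.111 = 0.56 × 0.111 = 0.06216
Half-life = ln 2 / λ = 0.6931 / 0.06216 ≈ 11.15 years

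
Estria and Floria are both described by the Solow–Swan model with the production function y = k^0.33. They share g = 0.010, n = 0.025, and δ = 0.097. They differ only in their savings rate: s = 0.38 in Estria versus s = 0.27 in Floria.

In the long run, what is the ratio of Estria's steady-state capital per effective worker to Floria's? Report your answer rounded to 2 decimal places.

k*_E / k*_F ≈ 1.67

Steady-state k* = [s/(n + g + δ)]^(1/(1−α)), so the ratio is [ (s_E/(n + g + δ)_E) / (s_F/(n + g + δ)_F) ]^1.4925.
s_E/(n + g + δ)_E = 0.38/0.132 = 2.8788; s_F/(n + g + δ)_F = 0.27/0.132 = 2.0455.
Ratio = (2.8788/2.0455)^1.4925 = 1.4074^1.4925 ≈ 1.6654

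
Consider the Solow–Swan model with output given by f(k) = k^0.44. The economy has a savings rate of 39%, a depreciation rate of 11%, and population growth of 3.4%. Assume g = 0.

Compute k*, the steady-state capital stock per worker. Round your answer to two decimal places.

In steady state, investment equals break-even investment: s·k^α = (n + δ)·k.
Rearranging, k^(1−α) = s / (n + δ).
k^0.56 = 0.39 / (0.034 + 0.110) = 0.39 / 0.144 = 2.7083
k* = 2.7083^(1/0.56) ≈ 5.9248

k* = 5.92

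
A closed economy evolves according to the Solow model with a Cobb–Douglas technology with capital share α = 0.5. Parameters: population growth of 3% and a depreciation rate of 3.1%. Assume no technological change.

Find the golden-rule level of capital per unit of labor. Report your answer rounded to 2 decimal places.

The golden rule sets f'(k) = n + δ, i.e. α·k^(α−1) = n + δ.
So k^(1−α) = α / (n + δ) = 0.5 / 0.061 = 8.1967.
k_gold = 8.1967^(1/0.5) ≈ 67.1859

k_gold ≈ 67.19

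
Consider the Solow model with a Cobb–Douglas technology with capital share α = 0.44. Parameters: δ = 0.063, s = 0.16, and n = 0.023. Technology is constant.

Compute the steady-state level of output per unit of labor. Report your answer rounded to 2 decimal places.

At the steady state, Δk = 0, so s·k^α = (n + δ)·k.
Dividing both sides by k: k^(1−α) = s / (n + δ).
k^0.56 = 0.16 / (0.023 + 0.063) = 0.16 / 0.086 = 1.8605
k* = 1.8605^(1/0.56) ≈ 3.0303
y* = (k*)^α = 3.0303^0.44 ≈ 1.6287

y* = 1.63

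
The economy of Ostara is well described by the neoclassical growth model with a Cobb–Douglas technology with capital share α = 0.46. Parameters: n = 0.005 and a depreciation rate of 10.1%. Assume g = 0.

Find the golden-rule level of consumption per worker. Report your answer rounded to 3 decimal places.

At the golden rule, f'(k) = n + δ, so α·k^(α−1) = n + δ and k_gold = (α/(n + δ))^(1/(1−α)).
k_gold = (0.46/0.106)^(1/0.54) = 4.3396^1.8519 ≈ 15.1528
c_gold = f(k_gold) − (n + δ)·k_gold = 3.4916 − 0.106×15.1528 ≈ 1.8854

c_gold ≈ 1.885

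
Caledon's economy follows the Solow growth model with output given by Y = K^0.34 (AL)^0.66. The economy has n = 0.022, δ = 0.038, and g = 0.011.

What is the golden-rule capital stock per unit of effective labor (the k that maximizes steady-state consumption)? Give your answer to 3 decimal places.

The golden rule sets f'(k) = n + g + δ, i.e. α·k^(α−1) = n + g + δ.
So k^(1−α) = α / (n + g + δ) = 0.34 / 0.071 = 4.7887.
k_gold = 4.7887^(1/0.66) ≈ 10.7308

k_gold ≈ 10.731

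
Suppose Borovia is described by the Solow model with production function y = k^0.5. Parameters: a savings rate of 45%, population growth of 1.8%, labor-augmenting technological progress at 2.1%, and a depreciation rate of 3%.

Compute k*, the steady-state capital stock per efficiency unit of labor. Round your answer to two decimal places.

k* ≈ 42.53

At the steady state, Δk = 0, so s·k^α = (n + g + δ)·k.
Rearranging, k^(1−α) = s / (n + g + δ).
k^0.5 = 0.45 / (0.018 + 0.021 + 0.030) = 0.45 / 0.069 = 6.5217
k* = 6.5217^(1/0.5) ≈ 42.5326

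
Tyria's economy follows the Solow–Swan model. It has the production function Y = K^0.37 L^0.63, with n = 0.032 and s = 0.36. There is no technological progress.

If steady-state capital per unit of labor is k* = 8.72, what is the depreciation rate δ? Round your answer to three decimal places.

In steady state, investment equals break-even investment: s·k^α = (n + δ)·k.
So s / (n + δ) = (k*)^(1−α) = 8.72^0.63 = 3.9131.
Therefore n + δ = s / 3.9131 = 0.36 / 3.9131 = 0.0920, so δ = 0.0920 − 0.032 = 0.0600.

δ ≈ 0.060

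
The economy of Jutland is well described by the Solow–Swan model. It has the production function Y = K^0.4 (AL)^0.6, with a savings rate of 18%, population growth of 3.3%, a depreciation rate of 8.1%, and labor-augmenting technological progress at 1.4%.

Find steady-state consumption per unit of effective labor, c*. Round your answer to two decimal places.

c* ≈ 1.03

At the steady state, Δk = 0, so s·k^α = (n + g + δ)·k.
Dividing both sides by k: k^(1−α) = s / (n + g + δ).
k^0.6 = 0.18 / (0.033 + 0.014 + 0.081) = 0.18 / 0.128 = 1.4063
k* = 1.4063^(1/0.6) ≈ 1.7652
y* = (k*)^α = 1.7652^0.4 ≈ 1.2552
c* = (1 − s)·y* = (1 − 0.18) × 1.2552 ≈ 1.0293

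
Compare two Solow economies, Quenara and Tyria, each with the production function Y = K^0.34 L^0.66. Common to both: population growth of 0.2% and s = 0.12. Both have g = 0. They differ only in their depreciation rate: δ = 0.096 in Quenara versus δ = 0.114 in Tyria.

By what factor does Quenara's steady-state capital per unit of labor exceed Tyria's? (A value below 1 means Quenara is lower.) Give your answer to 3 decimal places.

ratio ≈ 1.291

Steady-state k* = [s/(n + δ)]^(1/(1−α)), so the ratio is [ (s_Q/(n + δ)_Q) / (s_T/(n + δ)_T) ]^1.5152.
s_Q/(n + δ)_Q = 0.12/0.098 = 1.2245; s_T/(n + δ)_T = 0.12/0.116 = 1.0345.
Ratio = (1.2245/1.0345)^1.5152 = 1.1837^1.5152 ≈ 1.2911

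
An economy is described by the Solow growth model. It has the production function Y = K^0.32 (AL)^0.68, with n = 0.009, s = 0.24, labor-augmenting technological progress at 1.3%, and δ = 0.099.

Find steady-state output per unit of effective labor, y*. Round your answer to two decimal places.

y* ≈ 1.38

At the steady state, Δk = 0, so s·k^α = (n + g + δ)·k.
Dividing both sides by k: k^(1−α) = s / (n + g + δ).
k^0.68 = 0.24 / (0.009 + 0.013 + 0.099) = 0.24 / 0.121 = 1.9835
k* = 1.9835^(1/0.68) ≈ 2.7378
y* = (k*)^α = 2.7378^0.32 ≈ 1.3803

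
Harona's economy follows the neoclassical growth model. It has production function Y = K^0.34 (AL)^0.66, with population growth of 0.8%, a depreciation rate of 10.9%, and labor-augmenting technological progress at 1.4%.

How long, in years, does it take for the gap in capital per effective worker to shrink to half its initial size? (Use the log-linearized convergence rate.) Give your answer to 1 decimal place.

half-life ≈ 8.0 years

Near the steady state the convergence rate is λ = (1 − α)(n + g + δ).
λ = (1 − 0.34) × 0.131 = 0.66 × 0.131 = 0.08646
Half-life = ln 2 / λ = 0.6931 / 0.08646 ≈ 8.02 years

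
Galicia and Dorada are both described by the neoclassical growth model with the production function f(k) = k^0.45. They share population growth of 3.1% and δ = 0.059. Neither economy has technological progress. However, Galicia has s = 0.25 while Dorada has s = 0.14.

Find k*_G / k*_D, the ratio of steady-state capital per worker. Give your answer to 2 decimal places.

Steady-state k* = [s/(n + δ)]^(1/(1−α)), so the ratio is [ (s_G/(n + δ)_G) / (s_D/(n + δ)_D) ]^1.8182.
s_G/(n + δ)_G = 0.25/0.090 = 2.7778; s_D/(n + δ)_D = 0.14/0.090 = 1.5556.
Ratio = (2.7778/1.5556)^1.8182 = 1.7857^1.8182 ≈ 2.8697

k*_G / k*_D ≈ 2.87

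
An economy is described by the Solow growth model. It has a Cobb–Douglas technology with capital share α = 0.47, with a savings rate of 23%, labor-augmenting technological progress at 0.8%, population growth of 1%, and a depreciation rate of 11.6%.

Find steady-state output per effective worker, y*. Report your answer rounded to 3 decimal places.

y* ≈ 1.615

At the steady state, Δk = 0, so s·k^α = (n + g + δ)·k.
Rearranging, k^(1−α) = s / (n + g + δ).
k^0.53 = 0.23 / (0.010 + 0.008 + 0.116) = 0.23 / 0.134 = 1.7164
k* = 1.7164^(1/0.53) ≈ 2.7713
y* = (k*)^α = 2.7713^0.47 ≈ 1.6146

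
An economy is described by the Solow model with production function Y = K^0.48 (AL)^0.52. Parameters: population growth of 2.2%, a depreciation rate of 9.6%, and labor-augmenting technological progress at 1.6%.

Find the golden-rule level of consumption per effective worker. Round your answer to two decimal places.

c_gold ≈ 1.69

At the golden rule, f'(k) = n + g + δ, so α·k^(α−1) = n + g + δ and k_gold = (α/(n + g + δ))^(1/(1−α)).
k_gold = (0.48/0.134)^(1/0.52) = 3.5821^1.9231 ≈ 11.6322
c_gold = f(k_gold) − (n + g + δ)·k_gold = 3.2473 − 0.134×11.6322 ≈ 1.6886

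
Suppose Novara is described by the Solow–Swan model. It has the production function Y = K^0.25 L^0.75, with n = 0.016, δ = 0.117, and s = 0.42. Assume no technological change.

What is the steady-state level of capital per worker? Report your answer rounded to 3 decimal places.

Steady state requires s·f(k) = (n + δ)·k, i.e. s·k^α = (n + δ)·k.
Rearranging, k^(1−α) = s / (n + δ).
k^0.75 = 0.42 / (0.016 + 0.117) = 0.42 / 0.133 = 3.1579
k* = 3.1579^(1/0.75) ≈ 4.6330

k* = 4.633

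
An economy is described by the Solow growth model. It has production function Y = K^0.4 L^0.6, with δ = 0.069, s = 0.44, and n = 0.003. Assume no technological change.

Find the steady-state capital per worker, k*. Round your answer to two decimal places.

k* ≈ 20.43

At the steady state, Δk = 0, so s·k^α = (n + δ)·k.
Dividing both sides by k: k^(1−α) = s / (n + δ).
k^0.6 = 0.44 / (0.003 + 0.069) = 0.44 / 0.072 = 6.1111
k* = 6.1111^(1/0.6) ≈ 20.4267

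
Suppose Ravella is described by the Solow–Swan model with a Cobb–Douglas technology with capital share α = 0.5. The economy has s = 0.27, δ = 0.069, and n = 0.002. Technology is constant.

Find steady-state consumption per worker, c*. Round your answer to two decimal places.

In steady state, investment equals break-even investment: s·k^α = (n + δ)·k.
Dividing both sides by k: k^(1−α) = s / (n + δ).
k^0.5 = 0.27 / (0.002 + 0.069) = 0.27 / 0.071 = 3.8028
k* = 3.8028^(1/0.5) ≈ 14.4613
y* = (k*)^α = 14.4613^0.5 ≈ 3.8028
c* = (1 − s)·y* = (1 − 0.27) × 3.8028 ≈ 2.7760

c* = 2.78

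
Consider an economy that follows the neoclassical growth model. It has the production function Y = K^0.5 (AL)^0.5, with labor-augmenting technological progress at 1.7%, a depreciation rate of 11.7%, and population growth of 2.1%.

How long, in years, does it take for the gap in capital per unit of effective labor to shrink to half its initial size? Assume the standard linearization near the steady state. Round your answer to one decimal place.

half-life ≈ 8.9 years

Near the steady state the convergence rate is λ = (1 − α)(n + g + δ).
λ = (1 − 0.5) × 0.155 = 0.5 × 0.155 = 0.0775
Half-life = ln 2 / λ = 0.6931 / 0.0775 ≈ 8.94 years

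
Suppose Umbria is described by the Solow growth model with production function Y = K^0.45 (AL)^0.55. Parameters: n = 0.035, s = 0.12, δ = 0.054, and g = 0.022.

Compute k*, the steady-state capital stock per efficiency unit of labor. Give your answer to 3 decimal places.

k* ≈ 1.152

In steady state, investment equals break-even investment: s·k^α = (n + g + δ)·k.
Dividing both sides by k: k^(1−α) = s / (n + g + δ).
k^0.55 = 0.12 / (0.035 + 0.022 + 0.054) = 0.12 / 0.111 = 1.0811
k* = 1.0811^(1/0.55) ≈ 1.1523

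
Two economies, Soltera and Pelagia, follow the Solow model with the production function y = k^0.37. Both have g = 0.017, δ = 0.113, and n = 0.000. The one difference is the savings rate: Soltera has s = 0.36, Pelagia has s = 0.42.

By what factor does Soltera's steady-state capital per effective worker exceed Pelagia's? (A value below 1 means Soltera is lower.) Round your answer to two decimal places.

Steady-state k* = [s/(n + g + δ)]^(1/(1−α)), so the ratio is [ (s_S/(n + g + δ)_S) / (s_P/(n + g + δ)_P) ]^1.5873.
s_S/(n + g + δ)_S = 0.36/0.130 = 2.7692; s_P/(n + g + δ)_P = 0.42/0.130 = 3.2308.
Ratio = (2.7692/3.2308)^1.5873 = 0.8571^1.5873 ≈ 0.7829

k*_S / k*_P ≈ 0.78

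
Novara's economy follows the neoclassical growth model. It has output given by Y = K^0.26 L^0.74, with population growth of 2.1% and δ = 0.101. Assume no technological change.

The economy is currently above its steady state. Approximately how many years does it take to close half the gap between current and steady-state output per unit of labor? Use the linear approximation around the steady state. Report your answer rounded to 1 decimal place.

about 7.7 years

Near the steady state the convergence rate is λ = (1 − α)(n + δ).
λ = (1 − 0.26) × 0.122 = 0.74 × 0.122 = 0.09028
Half-life = ln 2 / λ = 0.6931 / 0.09028 ≈ 7.68 years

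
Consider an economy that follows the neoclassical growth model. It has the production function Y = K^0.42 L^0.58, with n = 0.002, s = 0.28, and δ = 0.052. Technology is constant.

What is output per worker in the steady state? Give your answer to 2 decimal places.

y* = 3.29

Steady state requires s·f(k) = (n + δ)·k, i.e. s·k^α = (n + δ)·k.
Dividing both sides by k: k^(1−α) = s / (n + δ).
k^0.58 = 0.28 / (0.002 + 0.052) = 0.28 / 0.054 = 5.1852
k* = 5.1852^(1/0.58) ≈ 17.0747
y* = (k*)^α = 17.0747^0.42 ≈ 3.2930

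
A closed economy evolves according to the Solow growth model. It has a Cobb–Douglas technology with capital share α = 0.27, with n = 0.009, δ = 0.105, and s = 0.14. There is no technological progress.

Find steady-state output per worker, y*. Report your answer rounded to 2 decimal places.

y* ≈ 1.08

In steady state, investment equals break-even investment: s·k^α = (n + δ)·k.
Rearranging, k^(1−α) = s / (n + δ).
k^0.73 = 0.14 / (0.009 + 0.105) = 0.14 / 0.114 = 1.2281
k* = 1.2281^(1/0.73) ≈ 1.3251
y* = (k*)^α = 1.3251^0.27 ≈ 1.0790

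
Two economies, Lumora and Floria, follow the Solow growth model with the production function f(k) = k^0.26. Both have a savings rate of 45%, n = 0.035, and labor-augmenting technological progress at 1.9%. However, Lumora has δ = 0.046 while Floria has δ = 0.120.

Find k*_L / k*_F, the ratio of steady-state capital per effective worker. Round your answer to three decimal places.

Steady-state k* = [s/(n + g + δ)]^(1/(1−α)), so the ratio is [ (s_L/(n + g + δ)_L) / (s_F/(n + g + δ)_F) ]^1.3514.
s_L/(n + g + δ)_L = 0.45/0.100 = 4.5000; s_F/(n + g + δ)_F = 0.45/0.174 = 2.5862.
Ratio = (4.5000/2.5862)^1.3514 = 1.7400^1.3514 ≈ 2.1139

ratio ≈ 2.114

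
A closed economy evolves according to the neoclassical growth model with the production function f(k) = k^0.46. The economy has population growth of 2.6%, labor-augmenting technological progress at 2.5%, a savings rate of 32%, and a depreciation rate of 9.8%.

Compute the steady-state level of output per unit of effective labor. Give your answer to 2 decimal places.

In steady state, investment equals break-even investment: s·k^α = (n + g + δ)·k.
Dividing both sides by k: k^(1−α) = s / (n + g + δ).
k^0.54 = 0.32 / (0.026 + 0.025 + 0.098) = 0.32 / 0.149 = 2.1477
k* = 2.1477^(1/0.54) ≈ 4.1188
y* = (k*)^α = 4.1188^0.46 ≈ 1.9178

y* = 1.92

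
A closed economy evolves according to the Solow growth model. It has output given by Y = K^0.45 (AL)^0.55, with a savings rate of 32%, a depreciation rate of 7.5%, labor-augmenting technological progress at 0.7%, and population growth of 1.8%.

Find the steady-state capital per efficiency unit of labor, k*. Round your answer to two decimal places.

k* = 8.29

At the steady state, Δk = 0, so s·k^α = (n + g + δ)·k.
Dividing both sides by k: k^(1−α) = s / (n + g + δ).
k^0.55 = 0.32 / (0.018 + 0.007 + 0.075) = 0.32 / 0.100 = 3.2000
k* = 3.2000^(1/0.55) ≈ 8.2881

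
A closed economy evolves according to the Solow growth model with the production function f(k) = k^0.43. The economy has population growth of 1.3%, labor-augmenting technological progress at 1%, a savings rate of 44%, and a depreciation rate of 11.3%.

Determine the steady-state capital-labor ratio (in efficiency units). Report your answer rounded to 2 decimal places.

At the steady state, Δk = 0, so s·k^α = (n + g + δ)·k.
Dividing both sides by k: k^(1−α) = s / (n + g + δ).
k^0.57 = 0.44 / (0.013 + 0.010 + 0.113) = 0.44 / 0.136 = 3.2353
k* = 3.2353^(1/0.57) ≈ 7.8449

k* ≈ 7.84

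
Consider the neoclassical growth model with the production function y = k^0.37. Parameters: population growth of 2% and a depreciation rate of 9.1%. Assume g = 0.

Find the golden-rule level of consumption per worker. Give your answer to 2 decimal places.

At the golden rule, f'(k) = n + δ, so α·k^(α−1) = n + δ and k_gold = (α/(n + δ))^(1/(1−α)).
k_gold = (0.37/0.111)^(1/0.63) = 3.3333^1.5873 ≈ 6.7602
c_gold = f(k_gold) − (n + δ)·k_gold = 2.0281 − 0.111×6.7602 ≈ 1.2777

c_gold ≈ 1.28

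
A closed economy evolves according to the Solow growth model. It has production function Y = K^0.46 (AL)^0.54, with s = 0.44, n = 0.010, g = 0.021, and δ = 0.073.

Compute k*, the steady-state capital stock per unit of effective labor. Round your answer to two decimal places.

k* = 14.46

Steady state requires s·f(k) = (n + g + δ)·k, i.e. s·k^α = (n + g + δ)·k.
Rearranging, k^(1−α) = s / (n + g + δ).
k^0.54 = 0.44 / (0.010 + 0.021 + 0.073) = 0.44 / 0.104 = 4.2308
k* = 4.2308^(1/0.54) ≈ 14.4558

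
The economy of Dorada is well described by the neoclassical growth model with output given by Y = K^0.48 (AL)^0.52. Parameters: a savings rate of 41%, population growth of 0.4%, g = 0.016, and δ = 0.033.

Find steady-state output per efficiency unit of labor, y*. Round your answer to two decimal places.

Steady state requires s·f(k) = (n + g + δ)·k, i.e. s·k^α = (n + g + δ)·k.
Rearranging, k^(1−α) = s / (n + g + δ).
k^0.52 = 0.41 / (0.004 + 0.016 + 0.033) = 0.41 / 0.053 = 7.7358
k* = 7.7358^(1/0.52) ≈ 51.1286
y* = (k*)^α = 51.1286^0.48 ≈ 6.6093

y* ≈ 6.61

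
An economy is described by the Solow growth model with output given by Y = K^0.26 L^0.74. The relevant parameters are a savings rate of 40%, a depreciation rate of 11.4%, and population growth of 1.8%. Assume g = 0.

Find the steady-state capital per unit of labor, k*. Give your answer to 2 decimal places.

k* ≈ 4.47

In steady state, investment equals break-even investment: s·k^α = (n + δ)·k.
Dividing both sides by k: k^(1−α) = s / (n + δ).
k^0.74 = 0.40 / (0.018 + 0.114) = 0.40 / 0.132 = 3.0303
k* = 3.0303^(1/0.74) ≈ 4.4736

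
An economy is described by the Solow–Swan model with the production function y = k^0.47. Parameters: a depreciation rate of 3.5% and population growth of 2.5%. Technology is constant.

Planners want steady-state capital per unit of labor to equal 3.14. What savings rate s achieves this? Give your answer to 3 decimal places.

In steady state, investment equals break-even investment: s·k^α = (n + δ)·k.
So s / (n + δ) = (k*)^(1−α) = 3.14^0.53 = 1.8339.
Therefore s = 1.8339 × (n + δ) = 1.8339 × 0.060 = 0.1100.

s ≈ 0.110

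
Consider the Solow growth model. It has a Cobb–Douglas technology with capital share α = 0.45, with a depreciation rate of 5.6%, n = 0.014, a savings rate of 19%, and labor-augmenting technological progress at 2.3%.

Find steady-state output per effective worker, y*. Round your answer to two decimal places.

y* = 1.79

At the steady state, Δk = 0, so s·k^α = (n + g + δ)·k.
Rearranging, k^(1−α) = s / (n + g + δ).
k^0.55 = 0.19 / (0.014 + 0.023 + 0.056) = 0.19 / 0.093 = 2.0430
k* = 2.0430^(1/0.55) ≈ 3.6654
y* = (k*)^α = 3.6654^0.45 ≈ 1.7941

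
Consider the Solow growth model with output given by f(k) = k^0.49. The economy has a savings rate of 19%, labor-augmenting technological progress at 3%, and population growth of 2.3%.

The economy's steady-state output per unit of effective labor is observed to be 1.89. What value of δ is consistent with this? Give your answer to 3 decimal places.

At the steady state, Δk = 0, so s·k^α = (n + g + δ)·k.
Since y* = [s/(n + g + δ)]^(α/(1−α)), we have s/(n + g + δ) = (y*)^((1−α)/α) = 1.89^1.0408 = 1.9397.
Therefore n + g + δ = s / 1.9397 = 0.19 / 1.9397 = 0.0980, so δ = 0.0980 − 0.053 = 0.0450.

δ ≈ 0.045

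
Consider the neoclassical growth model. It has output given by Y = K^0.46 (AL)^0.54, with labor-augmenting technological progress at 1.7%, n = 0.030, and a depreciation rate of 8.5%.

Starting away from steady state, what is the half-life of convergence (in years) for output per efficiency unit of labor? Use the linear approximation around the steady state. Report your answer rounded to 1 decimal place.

t_½ ≈ 9.7 years

Near the steady state the convergence rate is λ = (1 − α)(n + g + δ).
λ = (1 − 0.46) × 0.132 = 0.54 × 0.132 = 0.07128
Half-life = ln 2 / λ = 0.6931 / 0.07128 ≈ 9.72 years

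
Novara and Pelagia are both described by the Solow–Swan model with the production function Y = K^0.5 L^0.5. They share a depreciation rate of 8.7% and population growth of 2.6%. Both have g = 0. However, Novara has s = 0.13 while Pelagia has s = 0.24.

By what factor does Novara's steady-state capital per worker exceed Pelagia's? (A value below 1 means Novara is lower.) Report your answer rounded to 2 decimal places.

Steady-state k* = [s/(n + δ)]^(1/(1−α)), so the ratio is [ (s_N/(n + δ)_N) / (s_P/(n + δ)_P) ]^2.
s_N/(n + δ)_N = 0.13/0.113 = 1.1504; s_P/(n + δ)_P = 0.24/0.113 = 2.1239.
Ratio = (1.1504/2.1239)^2 = 0.5416^2 ≈ 0.2933

k*_N / k*_P ≈ 0.29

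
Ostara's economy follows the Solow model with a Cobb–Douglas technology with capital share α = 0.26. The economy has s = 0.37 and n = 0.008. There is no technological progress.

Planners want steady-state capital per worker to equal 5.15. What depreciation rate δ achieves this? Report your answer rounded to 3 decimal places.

Steady state requires s·f(k) = (n + δ)·k, i.e. s·k^α = (n + δ)·k.
So s / (n + δ) = (k*)^(1−α) = 5.15^0.74 = 3.3631.
Therefore n + δ = s / 3.3631 = 0.37 / 3.3631 = 0.1100, so δ = 0.1100 − 0.008 = 0.1020.

δ ≈ 0.102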